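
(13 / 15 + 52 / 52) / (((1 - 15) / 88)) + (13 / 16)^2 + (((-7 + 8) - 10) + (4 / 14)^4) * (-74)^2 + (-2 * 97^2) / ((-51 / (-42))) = -10149641402377 / 156737280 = -64755.76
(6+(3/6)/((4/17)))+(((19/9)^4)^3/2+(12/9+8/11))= 97639007446776887/24853799210328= 3928.53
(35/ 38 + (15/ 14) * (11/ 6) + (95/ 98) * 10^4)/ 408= 12036915/ 506464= 23.77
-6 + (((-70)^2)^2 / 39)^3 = 13841287200999999644086 / 59319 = 233336489168731766.28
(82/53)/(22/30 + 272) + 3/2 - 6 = -1948947/433646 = -4.49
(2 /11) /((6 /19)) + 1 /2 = 71 /66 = 1.08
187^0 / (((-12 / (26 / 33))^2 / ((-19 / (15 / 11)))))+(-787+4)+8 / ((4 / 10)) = -763.06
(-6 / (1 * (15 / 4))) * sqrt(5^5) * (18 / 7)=-720 * sqrt(5) / 7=-230.00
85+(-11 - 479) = -405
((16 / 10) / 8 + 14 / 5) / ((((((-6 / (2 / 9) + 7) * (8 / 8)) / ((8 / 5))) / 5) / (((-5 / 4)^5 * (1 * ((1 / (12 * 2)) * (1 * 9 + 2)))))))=6875 / 4096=1.68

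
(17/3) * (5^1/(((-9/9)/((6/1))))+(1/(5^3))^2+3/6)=-5223947/31250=-167.17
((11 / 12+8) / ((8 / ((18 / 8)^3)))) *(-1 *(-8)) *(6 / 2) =78003 / 256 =304.70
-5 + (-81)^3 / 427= -533576 / 427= -1249.59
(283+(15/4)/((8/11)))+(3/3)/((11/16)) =289.61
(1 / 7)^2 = 1 / 49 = 0.02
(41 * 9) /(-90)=-41 /10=-4.10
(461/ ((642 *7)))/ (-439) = -461/ 1972866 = -0.00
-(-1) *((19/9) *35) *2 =1330/9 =147.78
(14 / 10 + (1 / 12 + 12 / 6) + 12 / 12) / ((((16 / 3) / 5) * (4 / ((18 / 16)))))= 1.18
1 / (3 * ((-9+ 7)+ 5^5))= 0.00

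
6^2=36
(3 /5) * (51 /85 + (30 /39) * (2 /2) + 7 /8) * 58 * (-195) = -304587 /20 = -15229.35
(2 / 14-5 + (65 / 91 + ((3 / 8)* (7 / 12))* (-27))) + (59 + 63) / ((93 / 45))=340139 / 6944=48.98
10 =10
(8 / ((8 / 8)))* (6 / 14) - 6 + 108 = 738 / 7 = 105.43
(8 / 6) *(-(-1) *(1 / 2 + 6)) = 26 / 3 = 8.67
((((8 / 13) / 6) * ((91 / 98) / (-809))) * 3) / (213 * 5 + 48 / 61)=-122 / 368168619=-0.00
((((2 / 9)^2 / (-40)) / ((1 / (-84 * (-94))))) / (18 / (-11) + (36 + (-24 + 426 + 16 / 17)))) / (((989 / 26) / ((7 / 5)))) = -5598593 / 6823951650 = -0.00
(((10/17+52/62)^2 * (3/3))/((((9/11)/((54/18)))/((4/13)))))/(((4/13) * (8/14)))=10885952/833187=13.07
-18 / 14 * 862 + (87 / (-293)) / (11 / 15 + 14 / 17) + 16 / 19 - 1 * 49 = -17893934652 / 15470693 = -1156.63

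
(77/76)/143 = 7/988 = 0.01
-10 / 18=-5 / 9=-0.56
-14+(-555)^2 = 308011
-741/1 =-741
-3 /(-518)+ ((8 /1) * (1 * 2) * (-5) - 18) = -50761 /518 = -97.99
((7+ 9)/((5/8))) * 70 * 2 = 3584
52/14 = 26/7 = 3.71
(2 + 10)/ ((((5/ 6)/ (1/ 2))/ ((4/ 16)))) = 1.80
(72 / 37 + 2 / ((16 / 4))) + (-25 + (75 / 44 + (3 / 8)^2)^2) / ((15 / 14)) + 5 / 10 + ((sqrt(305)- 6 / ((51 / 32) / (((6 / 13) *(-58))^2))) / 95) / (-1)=83992324135321 / 7507537889280- sqrt(305) / 95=11.00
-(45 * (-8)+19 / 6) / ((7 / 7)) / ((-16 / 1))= -2141 / 96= -22.30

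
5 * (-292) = -1460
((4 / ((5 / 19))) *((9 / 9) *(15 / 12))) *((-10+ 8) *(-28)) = 1064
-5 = -5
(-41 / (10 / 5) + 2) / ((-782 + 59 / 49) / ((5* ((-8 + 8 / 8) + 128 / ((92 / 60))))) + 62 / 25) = -79726675 / 1888114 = -42.23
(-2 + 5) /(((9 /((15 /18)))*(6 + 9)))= 1 /54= 0.02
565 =565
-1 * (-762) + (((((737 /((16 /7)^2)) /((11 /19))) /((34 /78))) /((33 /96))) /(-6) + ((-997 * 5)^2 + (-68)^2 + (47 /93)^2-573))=643186894323283 /25877808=24854767.23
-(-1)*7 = 7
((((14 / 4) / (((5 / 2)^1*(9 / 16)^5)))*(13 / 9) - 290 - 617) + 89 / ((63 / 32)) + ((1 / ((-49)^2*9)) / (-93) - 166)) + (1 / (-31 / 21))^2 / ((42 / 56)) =-6077616951595034 / 6131131186005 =-991.27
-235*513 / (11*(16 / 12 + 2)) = -72333 / 22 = -3287.86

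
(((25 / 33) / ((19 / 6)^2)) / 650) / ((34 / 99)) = 27 / 79781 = 0.00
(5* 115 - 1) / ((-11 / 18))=-10332 / 11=-939.27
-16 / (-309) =16 / 309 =0.05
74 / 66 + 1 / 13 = 514 / 429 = 1.20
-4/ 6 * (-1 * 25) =50/ 3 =16.67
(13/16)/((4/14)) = 91/32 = 2.84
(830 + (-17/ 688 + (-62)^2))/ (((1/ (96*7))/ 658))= 88868947020/ 43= 2066719698.14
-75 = -75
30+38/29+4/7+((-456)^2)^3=1825093397131303240/203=8990607867641887.88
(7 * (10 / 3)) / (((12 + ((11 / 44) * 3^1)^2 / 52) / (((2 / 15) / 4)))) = 5824 / 89937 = 0.06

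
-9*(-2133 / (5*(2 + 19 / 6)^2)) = 691092 / 4805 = 143.83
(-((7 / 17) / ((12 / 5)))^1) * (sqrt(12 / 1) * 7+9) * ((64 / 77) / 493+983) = -1306050445 * sqrt(3) / 553146 - 559735905 / 368764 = -5607.47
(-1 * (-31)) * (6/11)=186/11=16.91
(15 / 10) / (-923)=-3 / 1846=-0.00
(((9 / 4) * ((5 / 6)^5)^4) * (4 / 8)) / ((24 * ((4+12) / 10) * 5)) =95367431640625 / 623984373770747904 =0.00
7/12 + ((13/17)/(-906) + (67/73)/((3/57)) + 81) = 74222461/749564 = 99.02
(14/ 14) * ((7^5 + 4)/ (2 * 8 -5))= 1528.27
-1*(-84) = 84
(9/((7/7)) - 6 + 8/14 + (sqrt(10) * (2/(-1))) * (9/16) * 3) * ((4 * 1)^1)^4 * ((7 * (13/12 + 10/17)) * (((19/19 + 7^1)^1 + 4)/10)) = 218240/17 - 1031184 * sqrt(10)/85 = -25525.77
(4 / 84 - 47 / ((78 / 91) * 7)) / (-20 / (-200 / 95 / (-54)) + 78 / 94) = 5123 / 337008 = 0.02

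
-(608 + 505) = -1113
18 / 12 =3 / 2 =1.50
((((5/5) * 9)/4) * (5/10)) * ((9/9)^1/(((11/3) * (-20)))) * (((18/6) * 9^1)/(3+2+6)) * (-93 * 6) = 203391/9680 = 21.01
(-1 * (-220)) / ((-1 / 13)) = -2860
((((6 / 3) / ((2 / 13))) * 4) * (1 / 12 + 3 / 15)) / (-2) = -221 / 30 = -7.37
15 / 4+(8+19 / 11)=593 / 44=13.48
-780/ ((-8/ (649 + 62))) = 138645/ 2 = 69322.50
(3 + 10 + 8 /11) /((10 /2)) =151 /55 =2.75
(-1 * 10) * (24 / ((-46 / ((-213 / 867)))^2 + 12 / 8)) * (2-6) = 1935744 / 70695199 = 0.03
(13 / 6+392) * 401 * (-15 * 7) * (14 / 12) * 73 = -16961508025 / 12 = -1413459002.08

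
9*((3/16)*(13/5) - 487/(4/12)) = -1051569/80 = -13144.61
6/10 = 3/5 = 0.60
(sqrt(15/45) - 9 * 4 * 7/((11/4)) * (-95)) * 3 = sqrt(3) + 287280/11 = 26118.10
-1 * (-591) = 591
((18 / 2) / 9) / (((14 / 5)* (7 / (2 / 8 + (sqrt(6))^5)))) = 4.51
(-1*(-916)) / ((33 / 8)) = 7328 / 33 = 222.06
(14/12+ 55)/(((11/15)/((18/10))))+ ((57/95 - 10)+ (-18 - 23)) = 87.46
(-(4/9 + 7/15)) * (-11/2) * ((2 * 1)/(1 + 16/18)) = 451/85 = 5.31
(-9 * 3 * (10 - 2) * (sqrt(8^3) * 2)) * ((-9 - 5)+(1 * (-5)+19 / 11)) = 1313280 * sqrt(2) / 11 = 168841.67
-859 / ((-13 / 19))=16321 / 13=1255.46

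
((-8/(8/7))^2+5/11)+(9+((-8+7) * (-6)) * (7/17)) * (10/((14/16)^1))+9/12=949271/5236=181.30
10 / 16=5 / 8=0.62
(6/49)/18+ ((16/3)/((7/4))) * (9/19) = 4051/2793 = 1.45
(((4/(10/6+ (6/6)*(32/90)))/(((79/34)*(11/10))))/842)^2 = 936360000/1108374509323081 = 0.00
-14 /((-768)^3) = 7 /226492416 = 0.00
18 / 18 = 1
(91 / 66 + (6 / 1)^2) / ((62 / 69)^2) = 3915129 / 84568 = 46.30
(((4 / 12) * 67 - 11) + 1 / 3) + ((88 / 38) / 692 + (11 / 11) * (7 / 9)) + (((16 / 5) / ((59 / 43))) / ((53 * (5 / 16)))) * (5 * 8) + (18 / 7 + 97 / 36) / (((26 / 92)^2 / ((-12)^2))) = 5204906500782151 / 547173232515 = 9512.36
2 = 2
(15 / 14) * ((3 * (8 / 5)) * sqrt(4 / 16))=2.57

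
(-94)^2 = 8836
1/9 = 0.11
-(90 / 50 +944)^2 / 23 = -38892.94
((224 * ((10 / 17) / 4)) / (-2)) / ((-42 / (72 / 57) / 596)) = 95360 / 323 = 295.23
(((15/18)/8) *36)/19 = 15/76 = 0.20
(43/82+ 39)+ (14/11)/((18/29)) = 337505/8118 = 41.57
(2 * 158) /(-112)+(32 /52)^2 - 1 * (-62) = 281825 /4732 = 59.56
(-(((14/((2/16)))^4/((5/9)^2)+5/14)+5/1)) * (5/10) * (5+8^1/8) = -535311291897/350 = -1529460833.99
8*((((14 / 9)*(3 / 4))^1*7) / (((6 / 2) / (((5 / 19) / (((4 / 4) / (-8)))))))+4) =-2368 / 171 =-13.85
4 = 4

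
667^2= 444889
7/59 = 0.12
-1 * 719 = -719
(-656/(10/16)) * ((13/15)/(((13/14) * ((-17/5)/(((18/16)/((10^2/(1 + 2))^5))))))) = 0.00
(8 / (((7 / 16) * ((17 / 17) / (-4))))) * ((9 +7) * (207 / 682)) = -847872 / 2387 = -355.20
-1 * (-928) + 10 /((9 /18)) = 948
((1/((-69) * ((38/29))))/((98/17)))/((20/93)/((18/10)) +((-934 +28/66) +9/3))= 1513017/733755930572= 0.00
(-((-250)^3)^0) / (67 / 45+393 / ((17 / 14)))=-0.00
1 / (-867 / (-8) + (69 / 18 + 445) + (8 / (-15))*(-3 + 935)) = 120 / 7217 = 0.02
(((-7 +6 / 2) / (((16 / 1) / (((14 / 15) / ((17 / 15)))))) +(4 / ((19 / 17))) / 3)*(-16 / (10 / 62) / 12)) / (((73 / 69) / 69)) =-62742574 / 117895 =-532.19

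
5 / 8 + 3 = 29 / 8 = 3.62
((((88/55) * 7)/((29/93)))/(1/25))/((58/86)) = 1119720/841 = 1331.41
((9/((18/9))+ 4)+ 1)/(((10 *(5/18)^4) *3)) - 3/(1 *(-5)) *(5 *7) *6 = 559962/3125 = 179.19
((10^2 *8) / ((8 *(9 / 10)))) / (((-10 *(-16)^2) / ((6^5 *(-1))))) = 675 / 2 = 337.50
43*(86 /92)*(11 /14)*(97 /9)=1972883 /5796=340.39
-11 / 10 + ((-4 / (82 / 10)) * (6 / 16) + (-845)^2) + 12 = 146377322 / 205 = 714035.72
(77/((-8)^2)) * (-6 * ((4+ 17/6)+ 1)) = -3619/64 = -56.55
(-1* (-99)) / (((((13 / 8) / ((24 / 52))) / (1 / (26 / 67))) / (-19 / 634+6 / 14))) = 140805324 / 4875143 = 28.88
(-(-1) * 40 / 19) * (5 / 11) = 200 / 209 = 0.96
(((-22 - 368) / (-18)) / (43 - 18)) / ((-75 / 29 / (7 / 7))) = -377 / 1125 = -0.34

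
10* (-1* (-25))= 250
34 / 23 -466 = -10684 / 23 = -464.52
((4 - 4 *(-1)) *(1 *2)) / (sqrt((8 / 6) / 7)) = 8 *sqrt(21) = 36.66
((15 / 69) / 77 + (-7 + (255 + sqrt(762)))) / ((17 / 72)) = 72*sqrt(762) / 17 + 31623336 / 30107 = 1167.28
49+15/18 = 299/6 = 49.83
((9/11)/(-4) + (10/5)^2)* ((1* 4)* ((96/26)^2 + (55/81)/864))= 26929155977/130100256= 206.99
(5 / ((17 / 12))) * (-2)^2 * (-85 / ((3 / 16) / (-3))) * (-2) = -38400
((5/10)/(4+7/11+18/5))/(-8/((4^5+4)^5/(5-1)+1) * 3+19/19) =1753984543804735/28892909030671946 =0.06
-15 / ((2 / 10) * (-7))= 75 / 7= 10.71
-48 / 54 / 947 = -8 / 8523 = -0.00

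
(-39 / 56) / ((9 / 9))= -39 / 56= -0.70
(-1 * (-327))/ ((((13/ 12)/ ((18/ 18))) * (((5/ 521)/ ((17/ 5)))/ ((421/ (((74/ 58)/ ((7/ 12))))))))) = 247521273657/ 12025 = 20583889.70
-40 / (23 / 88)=-3520 / 23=-153.04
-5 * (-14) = 70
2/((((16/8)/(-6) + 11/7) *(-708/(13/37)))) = -7/8732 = -0.00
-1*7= -7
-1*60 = -60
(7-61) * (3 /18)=-9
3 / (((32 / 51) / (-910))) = -4350.94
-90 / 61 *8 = -720 / 61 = -11.80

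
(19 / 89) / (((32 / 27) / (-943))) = -483759 / 2848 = -169.86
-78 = -78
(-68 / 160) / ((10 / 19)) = -323 / 400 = -0.81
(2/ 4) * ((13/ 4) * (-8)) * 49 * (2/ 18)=-637/ 9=-70.78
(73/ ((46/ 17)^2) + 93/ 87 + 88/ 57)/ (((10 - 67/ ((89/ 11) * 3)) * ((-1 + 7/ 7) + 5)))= 783419741/ 2253715628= 0.35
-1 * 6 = -6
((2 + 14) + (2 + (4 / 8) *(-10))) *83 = 1079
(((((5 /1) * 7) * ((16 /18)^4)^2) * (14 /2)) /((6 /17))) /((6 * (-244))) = -4367319040 /23632649829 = -0.18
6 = 6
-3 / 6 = -1 / 2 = -0.50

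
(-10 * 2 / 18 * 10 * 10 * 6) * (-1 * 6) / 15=800 / 3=266.67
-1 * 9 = -9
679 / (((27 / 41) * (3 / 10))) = 278390 / 81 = 3436.91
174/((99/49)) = 2842/33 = 86.12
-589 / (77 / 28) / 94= -1178 / 517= -2.28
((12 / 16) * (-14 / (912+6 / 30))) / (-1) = 105 / 9122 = 0.01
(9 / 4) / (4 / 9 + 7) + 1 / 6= 377 / 804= 0.47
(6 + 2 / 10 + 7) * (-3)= -198 / 5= -39.60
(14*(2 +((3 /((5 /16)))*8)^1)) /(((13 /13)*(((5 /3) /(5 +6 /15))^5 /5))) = 19233102755916 /9765625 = 1969469.72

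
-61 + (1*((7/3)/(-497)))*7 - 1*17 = -16621/213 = -78.03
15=15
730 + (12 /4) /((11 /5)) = 8045 /11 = 731.36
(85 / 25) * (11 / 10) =187 / 50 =3.74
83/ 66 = 1.26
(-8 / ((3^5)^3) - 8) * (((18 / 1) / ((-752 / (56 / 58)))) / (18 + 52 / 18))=100442356 / 11348213967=0.01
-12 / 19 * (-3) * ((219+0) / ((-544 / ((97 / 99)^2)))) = -0.73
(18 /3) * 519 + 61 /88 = 3114.69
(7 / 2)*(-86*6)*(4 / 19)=-7224 / 19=-380.21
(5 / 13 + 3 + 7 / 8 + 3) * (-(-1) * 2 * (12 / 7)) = 2265 / 91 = 24.89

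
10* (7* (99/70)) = 99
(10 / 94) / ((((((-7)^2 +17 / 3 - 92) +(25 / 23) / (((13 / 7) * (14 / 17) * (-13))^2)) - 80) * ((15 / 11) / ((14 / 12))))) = -101163062 / 130410582609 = -0.00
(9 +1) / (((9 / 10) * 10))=10 / 9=1.11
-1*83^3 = -571787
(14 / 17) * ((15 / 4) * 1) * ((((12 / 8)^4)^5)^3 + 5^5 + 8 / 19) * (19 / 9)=28190122649256595119399587231945 / 117597993469898391552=239716017403.58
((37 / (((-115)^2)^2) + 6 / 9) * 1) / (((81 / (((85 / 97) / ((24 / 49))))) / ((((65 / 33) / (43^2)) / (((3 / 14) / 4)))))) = 26515992567883 / 90557144801682075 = 0.00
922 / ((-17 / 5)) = -271.18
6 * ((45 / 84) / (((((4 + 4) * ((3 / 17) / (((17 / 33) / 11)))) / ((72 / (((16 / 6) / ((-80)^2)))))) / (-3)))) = -46818000 / 847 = -55275.09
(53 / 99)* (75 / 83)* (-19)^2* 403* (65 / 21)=12529723375 / 57519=217836.25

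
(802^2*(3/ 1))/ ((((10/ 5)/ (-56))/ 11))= -594320496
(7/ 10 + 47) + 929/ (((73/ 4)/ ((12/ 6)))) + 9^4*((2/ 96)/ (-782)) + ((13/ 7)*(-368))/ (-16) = 6139412007/ 31968160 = 192.05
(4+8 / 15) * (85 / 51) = 7.56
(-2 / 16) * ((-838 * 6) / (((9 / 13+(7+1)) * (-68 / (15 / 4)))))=-3.99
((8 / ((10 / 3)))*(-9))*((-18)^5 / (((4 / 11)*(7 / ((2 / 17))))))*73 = 137706634.65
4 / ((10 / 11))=22 / 5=4.40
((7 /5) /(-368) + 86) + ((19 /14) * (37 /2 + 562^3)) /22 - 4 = 1551399605631 /141680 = 10950025.45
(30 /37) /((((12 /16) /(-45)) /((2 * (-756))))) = 2721600 /37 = 73556.76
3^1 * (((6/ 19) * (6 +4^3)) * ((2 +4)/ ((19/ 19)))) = 7560/ 19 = 397.89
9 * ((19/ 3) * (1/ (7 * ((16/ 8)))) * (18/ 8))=513/ 56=9.16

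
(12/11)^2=144/121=1.19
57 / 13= 4.38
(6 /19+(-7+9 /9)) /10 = -54 /95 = -0.57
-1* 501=-501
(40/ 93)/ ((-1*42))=-20/ 1953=-0.01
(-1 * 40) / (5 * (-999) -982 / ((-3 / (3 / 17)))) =680 / 83933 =0.01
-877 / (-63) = 877 / 63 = 13.92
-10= -10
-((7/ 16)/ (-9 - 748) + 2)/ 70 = -24217/ 847840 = -0.03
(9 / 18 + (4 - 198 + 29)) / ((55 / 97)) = -31913 / 110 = -290.12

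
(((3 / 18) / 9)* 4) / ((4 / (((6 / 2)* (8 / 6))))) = 2 / 27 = 0.07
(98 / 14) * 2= 14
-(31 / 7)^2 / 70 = -961 / 3430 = -0.28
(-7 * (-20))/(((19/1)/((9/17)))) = 1260/323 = 3.90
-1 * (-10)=10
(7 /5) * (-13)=-91 /5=-18.20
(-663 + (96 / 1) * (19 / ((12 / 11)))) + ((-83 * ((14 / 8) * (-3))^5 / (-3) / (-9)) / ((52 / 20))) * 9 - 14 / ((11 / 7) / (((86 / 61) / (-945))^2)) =43449.45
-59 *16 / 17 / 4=-236 / 17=-13.88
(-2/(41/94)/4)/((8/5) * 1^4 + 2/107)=-25145/35506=-0.71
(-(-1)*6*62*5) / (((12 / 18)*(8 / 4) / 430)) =599850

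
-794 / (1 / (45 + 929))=-773356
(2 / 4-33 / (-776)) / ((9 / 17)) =1.02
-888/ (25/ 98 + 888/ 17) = -1479408/ 87449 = -16.92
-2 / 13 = -0.15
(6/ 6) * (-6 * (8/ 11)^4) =-24576/ 14641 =-1.68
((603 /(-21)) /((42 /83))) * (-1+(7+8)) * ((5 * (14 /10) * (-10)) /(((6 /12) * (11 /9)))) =1000980 /11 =90998.18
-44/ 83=-0.53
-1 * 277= -277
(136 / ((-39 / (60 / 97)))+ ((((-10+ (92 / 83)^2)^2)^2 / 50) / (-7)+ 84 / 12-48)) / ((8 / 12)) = -89567780341182485063529 / 994049176654565745350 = -90.10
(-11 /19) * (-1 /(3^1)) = 11 /57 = 0.19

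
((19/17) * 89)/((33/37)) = 62567/561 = 111.53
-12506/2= -6253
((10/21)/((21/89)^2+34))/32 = 7921/18127536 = 0.00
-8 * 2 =-16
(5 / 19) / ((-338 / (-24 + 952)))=-2320 / 3211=-0.72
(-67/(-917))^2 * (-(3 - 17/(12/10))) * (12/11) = 601526/9249779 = 0.07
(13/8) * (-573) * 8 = -7449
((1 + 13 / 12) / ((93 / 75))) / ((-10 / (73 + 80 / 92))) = -212375 / 17112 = -12.41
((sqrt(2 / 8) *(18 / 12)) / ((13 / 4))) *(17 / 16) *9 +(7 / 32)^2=30013 / 13312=2.25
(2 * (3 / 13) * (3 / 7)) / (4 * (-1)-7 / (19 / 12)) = -171 / 7280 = -0.02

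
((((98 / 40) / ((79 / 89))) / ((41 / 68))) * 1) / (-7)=-10591 / 16195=-0.65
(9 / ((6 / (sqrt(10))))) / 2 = 3 *sqrt(10) / 4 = 2.37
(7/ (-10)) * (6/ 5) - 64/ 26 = -1073/ 325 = -3.30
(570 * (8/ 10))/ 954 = 76/ 159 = 0.48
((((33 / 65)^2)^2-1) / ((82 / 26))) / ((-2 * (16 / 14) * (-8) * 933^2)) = -911351 / 49006898533125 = -0.00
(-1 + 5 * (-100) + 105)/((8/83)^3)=-442241.51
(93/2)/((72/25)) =775/48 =16.15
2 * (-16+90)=148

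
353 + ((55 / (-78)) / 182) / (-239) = 1197673987 / 3392844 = 353.00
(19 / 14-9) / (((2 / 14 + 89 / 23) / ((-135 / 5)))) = 66447 / 1292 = 51.43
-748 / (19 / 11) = -8228 / 19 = -433.05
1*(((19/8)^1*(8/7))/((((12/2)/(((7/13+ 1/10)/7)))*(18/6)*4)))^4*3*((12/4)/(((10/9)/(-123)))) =-253577449892681/1820880485067571200000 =-0.00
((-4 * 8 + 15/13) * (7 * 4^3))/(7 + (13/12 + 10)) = -307968/403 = -764.19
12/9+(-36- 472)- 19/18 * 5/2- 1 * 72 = -20927/36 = -581.31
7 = 7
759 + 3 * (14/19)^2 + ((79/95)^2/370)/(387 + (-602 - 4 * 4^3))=760.63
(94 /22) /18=47 /198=0.24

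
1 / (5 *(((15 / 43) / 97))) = 4171 / 75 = 55.61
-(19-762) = 743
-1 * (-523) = 523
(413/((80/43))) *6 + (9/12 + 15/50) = 53319/40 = 1332.98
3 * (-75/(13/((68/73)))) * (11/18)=-9350/949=-9.85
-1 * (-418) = 418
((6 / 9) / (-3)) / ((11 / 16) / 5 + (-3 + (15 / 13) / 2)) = 2080 / 21393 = 0.10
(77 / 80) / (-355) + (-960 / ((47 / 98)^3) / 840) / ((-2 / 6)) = 91637215229 / 2948573200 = 31.08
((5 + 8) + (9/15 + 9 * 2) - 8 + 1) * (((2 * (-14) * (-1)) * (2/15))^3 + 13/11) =81001691/61875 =1309.12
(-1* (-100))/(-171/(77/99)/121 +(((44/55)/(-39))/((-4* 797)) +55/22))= 26327301000/179816849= 146.41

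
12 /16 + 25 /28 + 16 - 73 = -775 /14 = -55.36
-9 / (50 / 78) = -351 / 25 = -14.04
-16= -16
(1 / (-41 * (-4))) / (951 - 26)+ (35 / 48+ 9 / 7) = 25675309 / 12742800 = 2.01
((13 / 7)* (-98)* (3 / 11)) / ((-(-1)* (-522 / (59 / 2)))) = 5369 / 1914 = 2.81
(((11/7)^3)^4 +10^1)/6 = 39.46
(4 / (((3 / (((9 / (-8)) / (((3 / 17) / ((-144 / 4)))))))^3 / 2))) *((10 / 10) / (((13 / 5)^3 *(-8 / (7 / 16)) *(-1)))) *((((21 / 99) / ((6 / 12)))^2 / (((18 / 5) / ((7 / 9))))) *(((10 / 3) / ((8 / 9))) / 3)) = 541.67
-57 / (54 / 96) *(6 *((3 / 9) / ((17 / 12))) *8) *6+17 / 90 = -10505951 / 1530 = -6866.63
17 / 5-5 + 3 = 7 / 5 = 1.40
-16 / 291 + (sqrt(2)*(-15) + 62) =18026 / 291-15*sqrt(2) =40.73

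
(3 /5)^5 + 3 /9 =3854 /9375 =0.41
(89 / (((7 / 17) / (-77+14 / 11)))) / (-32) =180047 / 352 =511.50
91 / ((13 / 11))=77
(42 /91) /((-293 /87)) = -522 /3809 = -0.14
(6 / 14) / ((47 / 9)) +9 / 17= 0.61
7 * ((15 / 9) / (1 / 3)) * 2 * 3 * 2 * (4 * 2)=3360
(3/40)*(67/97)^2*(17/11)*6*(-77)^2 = 370194363/188180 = 1967.24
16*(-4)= -64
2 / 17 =0.12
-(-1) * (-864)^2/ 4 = 186624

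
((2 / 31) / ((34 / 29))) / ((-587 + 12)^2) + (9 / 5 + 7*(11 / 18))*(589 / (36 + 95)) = 11227392979507 / 410856446250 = 27.33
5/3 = 1.67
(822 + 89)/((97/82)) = 74702/97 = 770.12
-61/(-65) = 61/65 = 0.94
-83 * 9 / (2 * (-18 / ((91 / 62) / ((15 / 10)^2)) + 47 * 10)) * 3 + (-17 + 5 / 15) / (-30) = -1432789 / 724662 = -1.98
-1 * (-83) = 83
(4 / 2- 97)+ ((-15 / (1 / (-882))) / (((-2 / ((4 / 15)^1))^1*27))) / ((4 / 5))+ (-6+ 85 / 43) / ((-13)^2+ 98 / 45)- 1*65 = -240164380 / 993687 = -241.69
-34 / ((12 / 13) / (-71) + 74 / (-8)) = 3.67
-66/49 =-1.35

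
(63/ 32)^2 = 3969/ 1024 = 3.88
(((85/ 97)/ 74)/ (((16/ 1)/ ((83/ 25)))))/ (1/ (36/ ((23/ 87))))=0.33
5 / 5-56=-55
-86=-86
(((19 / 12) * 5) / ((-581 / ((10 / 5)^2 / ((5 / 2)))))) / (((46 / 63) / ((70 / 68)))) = -1995 / 64906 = -0.03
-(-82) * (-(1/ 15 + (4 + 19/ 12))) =-4633/ 10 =-463.30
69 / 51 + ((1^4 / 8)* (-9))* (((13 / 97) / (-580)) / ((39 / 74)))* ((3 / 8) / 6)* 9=82831703 / 61210880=1.35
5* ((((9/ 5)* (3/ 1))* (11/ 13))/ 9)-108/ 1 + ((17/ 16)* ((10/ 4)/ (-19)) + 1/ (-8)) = -835661/ 7904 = -105.73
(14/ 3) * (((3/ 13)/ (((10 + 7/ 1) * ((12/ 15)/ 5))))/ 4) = 175/ 1768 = 0.10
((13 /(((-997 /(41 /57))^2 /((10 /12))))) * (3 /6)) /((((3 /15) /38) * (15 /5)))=546325 /3059559702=0.00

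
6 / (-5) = -6 / 5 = -1.20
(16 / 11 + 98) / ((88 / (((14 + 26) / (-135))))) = -1094 / 3267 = -0.33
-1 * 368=-368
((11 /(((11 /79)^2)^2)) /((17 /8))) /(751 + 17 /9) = 18.29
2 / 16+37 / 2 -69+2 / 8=-401 / 8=-50.12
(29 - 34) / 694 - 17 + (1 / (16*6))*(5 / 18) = -10196057 / 599616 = -17.00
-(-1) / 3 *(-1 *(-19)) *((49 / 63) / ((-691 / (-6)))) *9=266 / 691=0.38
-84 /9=-28 /3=-9.33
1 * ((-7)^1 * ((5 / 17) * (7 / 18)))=-245 / 306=-0.80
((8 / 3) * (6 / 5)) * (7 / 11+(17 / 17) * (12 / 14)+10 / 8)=676 / 77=8.78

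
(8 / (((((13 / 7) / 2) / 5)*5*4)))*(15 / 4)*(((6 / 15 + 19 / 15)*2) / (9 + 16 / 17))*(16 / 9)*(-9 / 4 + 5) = 261800 / 19773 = 13.24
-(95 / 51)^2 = -9025 / 2601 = -3.47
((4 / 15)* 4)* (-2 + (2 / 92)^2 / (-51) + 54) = 22446524 / 404685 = 55.47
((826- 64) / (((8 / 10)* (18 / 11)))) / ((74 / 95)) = 663575 / 888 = 747.27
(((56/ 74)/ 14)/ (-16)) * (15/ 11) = -0.00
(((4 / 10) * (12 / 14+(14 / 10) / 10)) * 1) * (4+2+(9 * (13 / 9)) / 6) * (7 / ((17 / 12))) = 34202 / 2125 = 16.10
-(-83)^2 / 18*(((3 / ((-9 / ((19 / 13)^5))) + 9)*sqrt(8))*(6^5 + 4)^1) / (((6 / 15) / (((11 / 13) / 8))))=-1390775713432325*sqrt(2) / 130323843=-15092049.40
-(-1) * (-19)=-19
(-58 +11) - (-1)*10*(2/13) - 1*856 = -11719/13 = -901.46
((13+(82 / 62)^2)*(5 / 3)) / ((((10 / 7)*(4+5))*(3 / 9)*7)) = 7087 / 8649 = 0.82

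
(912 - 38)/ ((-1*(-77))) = 874/ 77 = 11.35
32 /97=0.33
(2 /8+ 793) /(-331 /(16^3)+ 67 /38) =61733888 /130927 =471.51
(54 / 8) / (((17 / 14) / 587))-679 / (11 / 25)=643223 / 374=1719.85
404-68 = 336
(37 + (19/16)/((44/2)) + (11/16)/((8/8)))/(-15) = -2657/1056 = -2.52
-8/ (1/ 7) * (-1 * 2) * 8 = 896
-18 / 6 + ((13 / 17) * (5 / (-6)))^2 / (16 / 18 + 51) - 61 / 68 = -1049805 / 269926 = -3.89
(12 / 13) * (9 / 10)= 54 / 65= 0.83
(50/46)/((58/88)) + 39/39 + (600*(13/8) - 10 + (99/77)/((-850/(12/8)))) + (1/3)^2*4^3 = 69632521319/71435700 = 974.76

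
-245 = -245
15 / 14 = 1.07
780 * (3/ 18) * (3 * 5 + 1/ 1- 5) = 1430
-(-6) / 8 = 3 / 4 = 0.75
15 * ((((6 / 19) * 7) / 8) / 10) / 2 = 63 / 304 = 0.21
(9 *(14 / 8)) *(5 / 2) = 315 / 8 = 39.38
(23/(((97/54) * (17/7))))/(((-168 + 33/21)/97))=-60858/19805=-3.07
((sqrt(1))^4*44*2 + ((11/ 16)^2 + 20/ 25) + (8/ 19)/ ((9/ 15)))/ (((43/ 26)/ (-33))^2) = 402714405951/ 11241920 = 35822.56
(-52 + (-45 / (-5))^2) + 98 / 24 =397 / 12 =33.08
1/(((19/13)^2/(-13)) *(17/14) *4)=-15379/12274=-1.25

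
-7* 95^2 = -63175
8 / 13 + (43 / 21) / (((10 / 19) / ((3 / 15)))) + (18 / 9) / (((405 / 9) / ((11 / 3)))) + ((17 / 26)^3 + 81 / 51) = 4834268753 / 1411792200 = 3.42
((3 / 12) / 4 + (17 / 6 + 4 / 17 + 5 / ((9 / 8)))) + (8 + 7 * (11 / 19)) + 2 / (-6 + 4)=866435 / 46512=18.63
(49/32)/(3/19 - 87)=-931/52800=-0.02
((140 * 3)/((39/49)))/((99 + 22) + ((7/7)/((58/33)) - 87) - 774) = -0.71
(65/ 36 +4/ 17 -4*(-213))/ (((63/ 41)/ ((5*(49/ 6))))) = 750035755/ 33048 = 22695.34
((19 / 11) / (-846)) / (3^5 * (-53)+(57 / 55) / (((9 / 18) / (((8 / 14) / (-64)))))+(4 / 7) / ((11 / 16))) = 2660 / 16778217591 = 0.00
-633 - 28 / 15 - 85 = -10798 / 15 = -719.87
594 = 594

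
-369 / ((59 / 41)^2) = -620289 / 3481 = -178.19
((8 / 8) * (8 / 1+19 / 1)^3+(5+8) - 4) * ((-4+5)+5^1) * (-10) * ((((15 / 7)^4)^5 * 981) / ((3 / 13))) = -1670157251715748741149902343750000 / 79792266297612001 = -20931317397181544.98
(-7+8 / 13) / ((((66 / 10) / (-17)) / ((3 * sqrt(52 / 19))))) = 14110 * sqrt(247) / 2717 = 81.62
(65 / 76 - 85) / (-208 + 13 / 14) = 44765 / 110162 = 0.41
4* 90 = 360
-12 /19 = -0.63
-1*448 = -448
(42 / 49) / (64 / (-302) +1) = 906 / 833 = 1.09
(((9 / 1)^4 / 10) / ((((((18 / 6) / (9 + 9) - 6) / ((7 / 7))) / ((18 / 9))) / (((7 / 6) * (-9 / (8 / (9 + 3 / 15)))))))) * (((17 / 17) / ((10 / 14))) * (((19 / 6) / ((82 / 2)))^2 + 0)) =381331881 / 16810000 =22.68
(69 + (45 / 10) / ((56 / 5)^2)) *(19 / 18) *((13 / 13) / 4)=18.22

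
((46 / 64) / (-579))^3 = -12167 / 6360417533952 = -0.00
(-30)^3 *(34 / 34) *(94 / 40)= -63450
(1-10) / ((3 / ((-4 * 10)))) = 120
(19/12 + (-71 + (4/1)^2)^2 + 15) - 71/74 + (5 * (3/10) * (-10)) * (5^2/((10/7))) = 1233487/444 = 2778.12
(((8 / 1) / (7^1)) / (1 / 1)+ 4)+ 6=78 / 7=11.14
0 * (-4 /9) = 0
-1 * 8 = -8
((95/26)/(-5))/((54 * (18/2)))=-0.00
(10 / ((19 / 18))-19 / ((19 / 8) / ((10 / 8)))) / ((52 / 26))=-5 / 19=-0.26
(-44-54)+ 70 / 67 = -6496 / 67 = -96.96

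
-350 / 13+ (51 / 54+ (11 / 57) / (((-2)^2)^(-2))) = -101773 / 4446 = -22.89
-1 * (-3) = 3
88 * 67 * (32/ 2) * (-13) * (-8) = 9810944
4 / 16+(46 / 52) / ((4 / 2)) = 9 / 13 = 0.69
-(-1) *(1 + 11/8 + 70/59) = 1681/472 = 3.56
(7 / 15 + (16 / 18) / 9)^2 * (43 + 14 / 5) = 12008989 / 820125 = 14.64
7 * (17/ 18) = 119/ 18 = 6.61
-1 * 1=-1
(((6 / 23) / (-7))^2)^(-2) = 671898241 / 1296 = 518440.00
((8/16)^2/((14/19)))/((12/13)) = 0.37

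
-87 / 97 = -0.90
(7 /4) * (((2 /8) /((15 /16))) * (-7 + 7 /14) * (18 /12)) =-91 /20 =-4.55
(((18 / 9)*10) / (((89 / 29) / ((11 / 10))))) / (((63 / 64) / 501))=6818944 / 1869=3648.45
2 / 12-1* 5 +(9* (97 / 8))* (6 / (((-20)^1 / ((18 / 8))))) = -75353 / 960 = -78.49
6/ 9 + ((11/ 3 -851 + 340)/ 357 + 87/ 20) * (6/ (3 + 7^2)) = 186497/ 185640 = 1.00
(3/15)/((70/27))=27/350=0.08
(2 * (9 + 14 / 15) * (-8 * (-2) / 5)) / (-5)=-12.71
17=17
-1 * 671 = -671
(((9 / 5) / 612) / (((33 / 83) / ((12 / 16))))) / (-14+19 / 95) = -83 / 206448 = -0.00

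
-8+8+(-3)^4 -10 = 71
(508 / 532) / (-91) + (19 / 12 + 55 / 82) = 2.24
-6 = -6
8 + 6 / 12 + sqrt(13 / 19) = sqrt(247) / 19 + 17 / 2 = 9.33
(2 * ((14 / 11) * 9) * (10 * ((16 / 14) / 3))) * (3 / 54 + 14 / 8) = 5200 / 33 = 157.58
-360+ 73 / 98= -35207 / 98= -359.26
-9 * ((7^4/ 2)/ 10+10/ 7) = -153063/ 140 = -1093.31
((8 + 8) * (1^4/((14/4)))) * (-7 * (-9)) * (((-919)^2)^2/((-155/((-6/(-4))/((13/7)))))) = -2156968646948304/2015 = -1070455904192.71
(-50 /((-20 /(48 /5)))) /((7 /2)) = 48 /7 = 6.86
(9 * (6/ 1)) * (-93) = -5022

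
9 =9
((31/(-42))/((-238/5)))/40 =31/79968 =0.00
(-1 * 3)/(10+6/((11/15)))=-33/200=-0.16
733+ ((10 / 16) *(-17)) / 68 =23451 / 32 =732.84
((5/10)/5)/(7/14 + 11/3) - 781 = -97622/125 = -780.98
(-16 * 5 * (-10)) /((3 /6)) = 1600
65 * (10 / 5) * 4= 520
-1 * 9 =-9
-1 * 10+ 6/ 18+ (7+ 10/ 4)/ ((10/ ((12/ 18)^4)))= -3839/ 405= -9.48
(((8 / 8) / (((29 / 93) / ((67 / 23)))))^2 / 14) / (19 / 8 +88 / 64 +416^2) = 77650722 / 2155786615297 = 0.00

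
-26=-26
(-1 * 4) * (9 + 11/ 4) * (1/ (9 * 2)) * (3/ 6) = -47/ 36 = -1.31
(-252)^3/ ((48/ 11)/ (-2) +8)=-2750517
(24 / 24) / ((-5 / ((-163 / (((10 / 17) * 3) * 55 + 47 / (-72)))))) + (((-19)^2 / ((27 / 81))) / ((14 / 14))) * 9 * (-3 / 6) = -5750379711 / 1180010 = -4873.16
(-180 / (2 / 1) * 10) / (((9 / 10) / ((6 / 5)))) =-1200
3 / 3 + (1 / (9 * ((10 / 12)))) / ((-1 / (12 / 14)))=31 / 35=0.89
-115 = -115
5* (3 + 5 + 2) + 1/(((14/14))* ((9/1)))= 451/9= 50.11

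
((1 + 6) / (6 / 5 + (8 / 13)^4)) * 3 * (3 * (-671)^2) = 4050689958315 / 191846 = 21114278.94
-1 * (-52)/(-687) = -0.08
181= 181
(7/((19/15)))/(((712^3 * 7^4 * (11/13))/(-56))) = -195/462053601856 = -0.00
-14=-14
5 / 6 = 0.83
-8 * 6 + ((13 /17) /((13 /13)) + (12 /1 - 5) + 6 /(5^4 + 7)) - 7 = -253697 /5372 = -47.23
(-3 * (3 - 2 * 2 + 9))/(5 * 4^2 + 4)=-2/7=-0.29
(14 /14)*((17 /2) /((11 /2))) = 1.55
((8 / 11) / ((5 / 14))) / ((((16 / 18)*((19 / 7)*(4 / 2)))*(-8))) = -441 / 8360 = -0.05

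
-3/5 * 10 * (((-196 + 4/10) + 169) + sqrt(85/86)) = 798/5 - 3 * sqrt(7310)/43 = 153.63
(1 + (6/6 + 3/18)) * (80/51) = 3.40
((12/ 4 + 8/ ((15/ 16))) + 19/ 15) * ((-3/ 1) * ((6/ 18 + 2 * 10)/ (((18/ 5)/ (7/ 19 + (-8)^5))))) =1215285920/ 171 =7106935.20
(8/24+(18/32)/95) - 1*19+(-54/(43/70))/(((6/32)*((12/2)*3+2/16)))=-253198331/5686320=-44.53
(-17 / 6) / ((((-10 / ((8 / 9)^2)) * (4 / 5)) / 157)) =10676 / 243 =43.93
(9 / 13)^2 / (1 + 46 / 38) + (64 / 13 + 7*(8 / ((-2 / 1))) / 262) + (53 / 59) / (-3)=259687021 / 54860442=4.73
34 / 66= 17 / 33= 0.52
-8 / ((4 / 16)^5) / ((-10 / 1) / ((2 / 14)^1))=4096 / 35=117.03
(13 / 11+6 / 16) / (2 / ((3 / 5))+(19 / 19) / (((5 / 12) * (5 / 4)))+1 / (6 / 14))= 10275 / 50072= 0.21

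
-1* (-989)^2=-978121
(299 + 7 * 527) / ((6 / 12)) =7976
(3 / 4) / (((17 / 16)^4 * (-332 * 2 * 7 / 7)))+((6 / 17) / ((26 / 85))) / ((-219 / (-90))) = 3113678694 / 6578698607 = 0.47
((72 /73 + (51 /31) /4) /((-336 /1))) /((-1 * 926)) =4217 /938801024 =0.00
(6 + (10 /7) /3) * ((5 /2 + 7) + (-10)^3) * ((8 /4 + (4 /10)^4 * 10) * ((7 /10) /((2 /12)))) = -37987656 /625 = -60780.25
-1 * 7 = -7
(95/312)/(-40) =-19/2496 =-0.01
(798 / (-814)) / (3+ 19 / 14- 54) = 5586 / 282865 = 0.02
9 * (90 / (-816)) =-135 / 136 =-0.99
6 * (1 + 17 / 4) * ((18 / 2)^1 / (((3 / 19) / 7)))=25137 / 2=12568.50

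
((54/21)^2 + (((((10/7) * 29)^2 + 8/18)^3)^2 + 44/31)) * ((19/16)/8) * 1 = 13865355775964922632352186688890168143/3648490445647773936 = 3800299324479438997.39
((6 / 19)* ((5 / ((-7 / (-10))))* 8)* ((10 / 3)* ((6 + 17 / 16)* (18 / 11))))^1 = 1017000 / 1463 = 695.15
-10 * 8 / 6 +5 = -25 / 3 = -8.33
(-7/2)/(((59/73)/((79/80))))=-40369/9440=-4.28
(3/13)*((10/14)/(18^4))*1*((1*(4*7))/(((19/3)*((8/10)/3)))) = 25/960336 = 0.00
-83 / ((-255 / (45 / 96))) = 83 / 544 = 0.15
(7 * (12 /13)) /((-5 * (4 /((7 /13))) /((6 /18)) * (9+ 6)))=-49 /12675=-0.00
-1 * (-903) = 903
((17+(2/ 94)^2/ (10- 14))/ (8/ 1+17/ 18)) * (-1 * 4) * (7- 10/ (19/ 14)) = 2703798/ 965333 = 2.80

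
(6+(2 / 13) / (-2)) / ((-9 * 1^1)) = -0.66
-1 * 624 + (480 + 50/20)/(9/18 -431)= -538229/861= -625.12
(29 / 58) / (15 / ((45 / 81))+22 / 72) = 18 / 983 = 0.02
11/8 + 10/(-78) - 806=-251083/312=-804.75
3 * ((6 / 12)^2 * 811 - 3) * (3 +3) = 7191 / 2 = 3595.50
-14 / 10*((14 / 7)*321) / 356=-2247 / 890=-2.52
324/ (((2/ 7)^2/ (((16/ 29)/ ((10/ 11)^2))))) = 1920996/ 725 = 2649.65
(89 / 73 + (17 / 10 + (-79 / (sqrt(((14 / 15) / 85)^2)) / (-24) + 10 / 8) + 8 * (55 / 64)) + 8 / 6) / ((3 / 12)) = 38282603 / 30660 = 1248.62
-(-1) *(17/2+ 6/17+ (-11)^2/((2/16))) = 33213/34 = 976.85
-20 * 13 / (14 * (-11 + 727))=-0.03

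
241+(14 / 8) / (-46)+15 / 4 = 45027 / 184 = 244.71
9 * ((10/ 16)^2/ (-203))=-0.02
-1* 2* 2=-4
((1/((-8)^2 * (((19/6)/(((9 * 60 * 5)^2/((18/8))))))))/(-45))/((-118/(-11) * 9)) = -4125/1121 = -3.68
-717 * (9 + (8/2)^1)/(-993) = 3107/331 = 9.39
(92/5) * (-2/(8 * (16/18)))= -207/40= -5.18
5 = 5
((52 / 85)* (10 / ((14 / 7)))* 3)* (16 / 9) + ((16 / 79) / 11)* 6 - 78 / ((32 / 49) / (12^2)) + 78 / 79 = -761470819 / 44319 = -17181.59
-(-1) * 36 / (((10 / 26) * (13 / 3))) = 108 / 5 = 21.60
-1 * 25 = -25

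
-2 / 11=-0.18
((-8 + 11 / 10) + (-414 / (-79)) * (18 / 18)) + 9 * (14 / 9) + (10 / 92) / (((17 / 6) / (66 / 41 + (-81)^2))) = 3344730169 / 12664490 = 264.10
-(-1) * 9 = 9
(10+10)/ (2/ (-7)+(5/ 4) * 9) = 560/ 307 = 1.82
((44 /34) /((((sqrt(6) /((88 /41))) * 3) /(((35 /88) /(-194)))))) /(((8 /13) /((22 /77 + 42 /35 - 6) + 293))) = -0.36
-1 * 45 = -45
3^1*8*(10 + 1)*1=264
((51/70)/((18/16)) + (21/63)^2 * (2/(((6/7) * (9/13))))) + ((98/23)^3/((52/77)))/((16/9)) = 704418932309/10761954840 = 65.45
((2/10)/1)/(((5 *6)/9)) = 3/50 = 0.06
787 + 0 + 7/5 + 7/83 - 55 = 304396/415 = 733.48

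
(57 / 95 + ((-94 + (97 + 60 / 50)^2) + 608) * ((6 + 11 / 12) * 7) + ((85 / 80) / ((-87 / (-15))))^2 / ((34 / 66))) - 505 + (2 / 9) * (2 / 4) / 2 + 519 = 23823308771177 / 48441600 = 491794.42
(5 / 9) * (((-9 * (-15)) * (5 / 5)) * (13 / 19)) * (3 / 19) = 2925 / 361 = 8.10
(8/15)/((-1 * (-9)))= 0.06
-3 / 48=-1 / 16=-0.06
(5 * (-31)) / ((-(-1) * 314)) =-155 / 314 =-0.49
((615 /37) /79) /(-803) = -0.00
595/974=0.61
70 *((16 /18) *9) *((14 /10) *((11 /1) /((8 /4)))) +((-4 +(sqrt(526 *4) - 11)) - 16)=2 *sqrt(526) +4281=4326.87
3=3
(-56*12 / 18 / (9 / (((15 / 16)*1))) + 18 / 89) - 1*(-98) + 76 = 136421 / 801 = 170.31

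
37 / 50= 0.74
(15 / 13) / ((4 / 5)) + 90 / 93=3885 / 1612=2.41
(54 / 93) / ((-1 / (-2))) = 36 / 31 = 1.16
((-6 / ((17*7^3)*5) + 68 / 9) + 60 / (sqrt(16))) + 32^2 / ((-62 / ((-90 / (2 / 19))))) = 115049505941 / 8134245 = 14143.85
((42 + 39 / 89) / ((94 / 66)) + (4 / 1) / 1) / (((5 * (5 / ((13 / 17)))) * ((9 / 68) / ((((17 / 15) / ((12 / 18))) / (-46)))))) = -31243433 / 108235125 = -0.29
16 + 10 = 26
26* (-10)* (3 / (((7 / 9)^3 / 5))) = -2843100 / 343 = -8288.92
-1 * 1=-1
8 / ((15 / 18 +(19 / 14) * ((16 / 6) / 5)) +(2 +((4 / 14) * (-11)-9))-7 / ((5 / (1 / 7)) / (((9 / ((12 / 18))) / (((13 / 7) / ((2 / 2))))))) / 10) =-72800 / 79453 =-0.92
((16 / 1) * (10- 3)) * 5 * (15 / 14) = 600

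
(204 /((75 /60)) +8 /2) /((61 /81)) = 67716 /305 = 222.02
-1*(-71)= 71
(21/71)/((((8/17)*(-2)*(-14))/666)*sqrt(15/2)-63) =-288422289/61433902117-45288*sqrt(30)/61433902117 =-0.00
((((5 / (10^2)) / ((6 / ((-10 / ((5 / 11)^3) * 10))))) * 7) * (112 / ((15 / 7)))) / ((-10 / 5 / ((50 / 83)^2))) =36522640 / 62001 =589.07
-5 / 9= -0.56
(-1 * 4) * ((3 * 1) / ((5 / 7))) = -84 / 5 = -16.80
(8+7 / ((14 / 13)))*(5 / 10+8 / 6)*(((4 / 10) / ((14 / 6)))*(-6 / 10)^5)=-77517 / 218750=-0.35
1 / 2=0.50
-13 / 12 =-1.08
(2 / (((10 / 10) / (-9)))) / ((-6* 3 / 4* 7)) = 4 / 7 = 0.57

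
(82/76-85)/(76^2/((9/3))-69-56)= -9567/205238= -0.05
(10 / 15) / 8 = 1 / 12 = 0.08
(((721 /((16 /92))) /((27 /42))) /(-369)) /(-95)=116081 /630990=0.18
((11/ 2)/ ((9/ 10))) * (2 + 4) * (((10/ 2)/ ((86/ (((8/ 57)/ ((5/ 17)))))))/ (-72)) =-0.01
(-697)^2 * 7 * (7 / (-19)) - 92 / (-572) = -3404063226 / 2717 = -1252875.68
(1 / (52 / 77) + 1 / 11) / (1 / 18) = 8091 / 286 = 28.29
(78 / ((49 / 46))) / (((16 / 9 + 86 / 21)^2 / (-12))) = -871884 / 34225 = -25.48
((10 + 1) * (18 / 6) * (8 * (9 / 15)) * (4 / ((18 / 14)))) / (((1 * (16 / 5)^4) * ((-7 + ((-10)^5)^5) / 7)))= -67375 / 20480000000000000000000014336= -0.00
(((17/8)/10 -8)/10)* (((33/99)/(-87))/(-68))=-623/14198400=-0.00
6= 6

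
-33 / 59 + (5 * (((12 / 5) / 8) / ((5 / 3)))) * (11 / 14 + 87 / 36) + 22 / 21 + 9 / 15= 39355 / 9912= 3.97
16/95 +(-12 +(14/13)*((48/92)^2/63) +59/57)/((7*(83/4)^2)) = 15574515328/94514427735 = 0.16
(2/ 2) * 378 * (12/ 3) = 1512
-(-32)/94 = 16/47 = 0.34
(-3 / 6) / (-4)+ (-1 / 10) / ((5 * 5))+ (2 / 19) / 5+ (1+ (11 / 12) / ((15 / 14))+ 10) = 2051591 / 171000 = 12.00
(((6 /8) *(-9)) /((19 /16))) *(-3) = 324 /19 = 17.05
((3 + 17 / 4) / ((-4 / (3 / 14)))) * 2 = -87 / 112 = -0.78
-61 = -61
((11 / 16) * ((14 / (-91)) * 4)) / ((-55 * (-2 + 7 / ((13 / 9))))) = 1 / 370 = 0.00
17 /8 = 2.12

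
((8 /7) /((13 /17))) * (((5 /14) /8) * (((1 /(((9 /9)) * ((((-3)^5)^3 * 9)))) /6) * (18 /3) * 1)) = -85 /164524567662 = -0.00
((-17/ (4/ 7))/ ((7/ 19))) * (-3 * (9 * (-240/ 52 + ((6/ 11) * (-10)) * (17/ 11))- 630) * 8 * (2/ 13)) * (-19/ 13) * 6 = 1954153.29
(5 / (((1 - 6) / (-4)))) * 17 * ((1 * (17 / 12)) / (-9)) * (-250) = 72250 / 27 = 2675.93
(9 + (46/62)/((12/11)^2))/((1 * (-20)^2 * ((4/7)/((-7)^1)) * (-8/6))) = 2104991/9523200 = 0.22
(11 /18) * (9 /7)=11 /14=0.79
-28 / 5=-5.60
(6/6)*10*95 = 950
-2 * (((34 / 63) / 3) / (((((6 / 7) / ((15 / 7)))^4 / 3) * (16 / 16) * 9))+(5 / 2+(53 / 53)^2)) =-26501 / 2268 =-11.68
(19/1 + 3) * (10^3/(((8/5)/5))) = 68750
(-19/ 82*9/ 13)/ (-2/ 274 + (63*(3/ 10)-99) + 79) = 117135/ 808561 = 0.14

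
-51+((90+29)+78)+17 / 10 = 1477 / 10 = 147.70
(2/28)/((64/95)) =0.11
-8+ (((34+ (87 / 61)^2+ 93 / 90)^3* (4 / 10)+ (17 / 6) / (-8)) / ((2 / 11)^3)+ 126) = 377195941966807410923129 / 111284008619760000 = 3389489.17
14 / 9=1.56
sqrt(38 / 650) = sqrt(247) / 65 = 0.24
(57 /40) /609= 19 /8120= 0.00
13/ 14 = 0.93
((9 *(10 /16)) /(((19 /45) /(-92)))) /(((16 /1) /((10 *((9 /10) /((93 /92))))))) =-3213675 /4712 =-682.02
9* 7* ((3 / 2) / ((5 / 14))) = 1323 / 5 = 264.60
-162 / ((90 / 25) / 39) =-1755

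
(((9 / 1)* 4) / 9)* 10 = 40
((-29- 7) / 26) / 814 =-9 / 5291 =-0.00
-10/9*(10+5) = -50/3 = -16.67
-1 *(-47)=47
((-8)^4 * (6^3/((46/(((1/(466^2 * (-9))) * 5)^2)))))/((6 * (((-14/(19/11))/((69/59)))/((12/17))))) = -486400/227622580382351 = -0.00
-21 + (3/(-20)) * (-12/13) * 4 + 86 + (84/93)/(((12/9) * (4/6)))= 268277/4030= 66.57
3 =3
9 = 9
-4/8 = -1/2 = -0.50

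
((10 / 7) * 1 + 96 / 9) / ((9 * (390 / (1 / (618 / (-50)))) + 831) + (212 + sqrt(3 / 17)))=-2285333885 / 8000041596519 - 3175 * sqrt(51) / 8000041596519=-0.00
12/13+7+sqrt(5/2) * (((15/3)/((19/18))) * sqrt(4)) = 103/13+90 * sqrt(10)/19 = 22.90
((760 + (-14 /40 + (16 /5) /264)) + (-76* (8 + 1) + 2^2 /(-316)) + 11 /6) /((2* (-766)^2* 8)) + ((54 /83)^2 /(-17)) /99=-0.00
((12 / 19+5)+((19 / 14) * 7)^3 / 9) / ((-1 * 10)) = -27605 / 2736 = -10.09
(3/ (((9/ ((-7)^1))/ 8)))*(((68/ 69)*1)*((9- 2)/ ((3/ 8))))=-213248/ 621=-343.39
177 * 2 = 354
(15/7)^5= 759375/16807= 45.18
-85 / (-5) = 17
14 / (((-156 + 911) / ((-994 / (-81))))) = 13916 / 61155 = 0.23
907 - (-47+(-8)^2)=890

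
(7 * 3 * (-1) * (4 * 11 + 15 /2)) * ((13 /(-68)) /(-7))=-4017 /136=-29.54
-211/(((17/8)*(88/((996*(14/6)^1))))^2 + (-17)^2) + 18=26956900658/1560917033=17.27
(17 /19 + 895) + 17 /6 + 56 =108839 /114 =954.73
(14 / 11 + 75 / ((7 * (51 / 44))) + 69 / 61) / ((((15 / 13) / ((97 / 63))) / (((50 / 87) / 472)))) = 0.02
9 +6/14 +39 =339/7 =48.43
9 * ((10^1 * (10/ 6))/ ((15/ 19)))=190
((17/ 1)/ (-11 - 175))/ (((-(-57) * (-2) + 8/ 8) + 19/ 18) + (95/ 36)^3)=132192/ 135330655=0.00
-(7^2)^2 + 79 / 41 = -98362 / 41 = -2399.07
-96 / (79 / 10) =-960 / 79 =-12.15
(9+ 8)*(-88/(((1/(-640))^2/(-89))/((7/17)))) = 22455910400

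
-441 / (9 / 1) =-49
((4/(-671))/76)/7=-1/89243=-0.00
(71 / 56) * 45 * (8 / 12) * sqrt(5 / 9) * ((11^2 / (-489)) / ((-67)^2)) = -42955 * sqrt(5) / 61463388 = -0.00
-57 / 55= -1.04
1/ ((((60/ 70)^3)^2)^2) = 13841287201/ 2176782336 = 6.36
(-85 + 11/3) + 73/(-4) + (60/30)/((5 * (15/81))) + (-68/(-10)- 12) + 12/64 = -122923/1200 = -102.44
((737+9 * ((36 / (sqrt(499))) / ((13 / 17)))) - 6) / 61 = 5508 * sqrt(499) / 395707+731 / 61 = 12.29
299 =299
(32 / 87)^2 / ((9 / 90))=10240 / 7569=1.35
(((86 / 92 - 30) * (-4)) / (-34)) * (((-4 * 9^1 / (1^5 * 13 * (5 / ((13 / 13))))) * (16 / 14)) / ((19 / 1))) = 55008 / 482885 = 0.11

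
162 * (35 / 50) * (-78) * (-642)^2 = -18228365064 / 5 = -3645673012.80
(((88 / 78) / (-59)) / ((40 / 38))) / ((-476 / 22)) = 2299 / 2738190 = 0.00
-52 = -52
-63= -63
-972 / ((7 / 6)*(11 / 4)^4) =-1492992 / 102487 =-14.57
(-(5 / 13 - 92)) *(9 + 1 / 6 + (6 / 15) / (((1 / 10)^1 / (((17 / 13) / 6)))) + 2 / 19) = 5968101 / 6422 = 929.32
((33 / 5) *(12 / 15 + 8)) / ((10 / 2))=1452 / 125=11.62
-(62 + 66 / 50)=-1583 / 25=-63.32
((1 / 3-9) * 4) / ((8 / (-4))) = 52 / 3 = 17.33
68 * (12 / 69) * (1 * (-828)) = -9792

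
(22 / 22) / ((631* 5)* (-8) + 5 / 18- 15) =-18 / 454585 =-0.00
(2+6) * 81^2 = 52488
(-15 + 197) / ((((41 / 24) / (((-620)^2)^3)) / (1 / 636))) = 20675285752576000000 / 2173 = 9514627589772664.52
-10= -10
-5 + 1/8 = -39/8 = -4.88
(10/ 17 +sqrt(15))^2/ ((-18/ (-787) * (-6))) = -145.03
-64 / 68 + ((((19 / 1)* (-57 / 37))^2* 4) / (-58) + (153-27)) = 44526100 / 674917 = 65.97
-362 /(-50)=7.24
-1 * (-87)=87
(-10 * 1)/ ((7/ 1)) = -10/ 7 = -1.43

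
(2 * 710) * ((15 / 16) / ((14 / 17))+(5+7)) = 1044765 / 56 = 18656.52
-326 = -326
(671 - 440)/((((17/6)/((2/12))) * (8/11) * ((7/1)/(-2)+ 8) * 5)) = 847/1020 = 0.83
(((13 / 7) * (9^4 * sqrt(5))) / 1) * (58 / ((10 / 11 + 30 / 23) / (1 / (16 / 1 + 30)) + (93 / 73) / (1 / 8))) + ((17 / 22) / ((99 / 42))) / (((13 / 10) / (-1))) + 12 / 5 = 50678 / 23595 + 1986218091 * sqrt(5) / 314804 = 14110.35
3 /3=1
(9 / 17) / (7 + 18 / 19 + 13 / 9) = 1539 / 27302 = 0.06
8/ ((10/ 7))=28/ 5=5.60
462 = 462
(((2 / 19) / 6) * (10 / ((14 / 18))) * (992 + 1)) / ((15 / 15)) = 29790 / 133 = 223.98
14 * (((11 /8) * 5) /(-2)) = -385 /8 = -48.12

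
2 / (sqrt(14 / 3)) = sqrt(42) / 7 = 0.93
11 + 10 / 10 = 12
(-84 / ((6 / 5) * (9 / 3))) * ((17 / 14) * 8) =-680 / 3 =-226.67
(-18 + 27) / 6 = 3 / 2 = 1.50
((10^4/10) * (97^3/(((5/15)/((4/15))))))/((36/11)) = 2007880600/9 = 223097844.44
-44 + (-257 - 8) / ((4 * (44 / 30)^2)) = -144809 / 1936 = -74.80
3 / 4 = 0.75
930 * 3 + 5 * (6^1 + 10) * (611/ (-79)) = 171530/ 79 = 2171.27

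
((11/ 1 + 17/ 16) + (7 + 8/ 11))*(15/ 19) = 15.62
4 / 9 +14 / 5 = 146 / 45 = 3.24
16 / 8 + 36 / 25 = 86 / 25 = 3.44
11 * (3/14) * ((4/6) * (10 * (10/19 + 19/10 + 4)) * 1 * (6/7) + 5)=183117/1862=98.34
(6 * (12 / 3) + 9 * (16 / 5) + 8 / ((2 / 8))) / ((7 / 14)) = 848 / 5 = 169.60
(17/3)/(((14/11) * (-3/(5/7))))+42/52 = -1447/5733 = -0.25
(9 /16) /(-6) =-3 /32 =-0.09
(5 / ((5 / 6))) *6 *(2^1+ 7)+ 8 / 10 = 1624 / 5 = 324.80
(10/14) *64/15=64/21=3.05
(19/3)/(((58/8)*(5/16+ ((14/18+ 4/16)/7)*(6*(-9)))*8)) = -1064/74211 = -0.01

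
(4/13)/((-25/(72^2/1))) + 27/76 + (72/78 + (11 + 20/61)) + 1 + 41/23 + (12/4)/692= -5581253967/115291525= -48.41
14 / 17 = 0.82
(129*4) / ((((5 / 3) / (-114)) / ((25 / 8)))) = -110295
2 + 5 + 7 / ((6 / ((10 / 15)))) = 70 / 9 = 7.78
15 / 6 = 5 / 2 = 2.50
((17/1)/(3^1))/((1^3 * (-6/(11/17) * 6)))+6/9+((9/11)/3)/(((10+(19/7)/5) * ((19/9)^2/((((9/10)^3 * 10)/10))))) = 500293637/879179400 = 0.57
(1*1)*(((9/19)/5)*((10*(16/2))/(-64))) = -9/76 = -0.12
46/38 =23/19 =1.21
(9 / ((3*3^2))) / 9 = 1 / 27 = 0.04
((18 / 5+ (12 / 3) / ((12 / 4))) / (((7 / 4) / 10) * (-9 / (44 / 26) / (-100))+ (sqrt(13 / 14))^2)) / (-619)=-9116800 / 1072850181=-0.01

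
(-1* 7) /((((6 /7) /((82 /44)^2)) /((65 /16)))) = -5353985 /46464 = -115.23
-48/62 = -24/31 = -0.77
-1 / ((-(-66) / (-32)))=16 / 33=0.48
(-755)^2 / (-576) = -570025 / 576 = -989.63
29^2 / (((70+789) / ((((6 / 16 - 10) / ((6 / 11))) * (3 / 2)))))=-712327 / 27488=-25.91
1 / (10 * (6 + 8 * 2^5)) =1 / 2620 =0.00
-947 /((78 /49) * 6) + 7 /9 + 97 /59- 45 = -141.73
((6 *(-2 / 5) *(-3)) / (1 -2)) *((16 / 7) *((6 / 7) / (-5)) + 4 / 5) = -144 / 49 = -2.94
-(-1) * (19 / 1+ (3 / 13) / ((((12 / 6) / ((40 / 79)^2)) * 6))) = 1541927 / 81133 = 19.00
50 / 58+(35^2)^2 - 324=43508754 / 29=1500301.86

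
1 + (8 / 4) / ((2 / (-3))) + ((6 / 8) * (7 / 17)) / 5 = -659 / 340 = -1.94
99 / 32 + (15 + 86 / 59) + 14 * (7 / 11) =591067 / 20768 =28.46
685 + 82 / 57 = 39127 / 57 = 686.44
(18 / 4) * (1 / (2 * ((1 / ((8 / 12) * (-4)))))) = -6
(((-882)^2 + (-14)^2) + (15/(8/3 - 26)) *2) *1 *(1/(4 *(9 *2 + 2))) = 5446831/560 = 9726.48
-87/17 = -5.12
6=6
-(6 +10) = -16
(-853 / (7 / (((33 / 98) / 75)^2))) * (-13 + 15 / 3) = 206426 / 10504375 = 0.02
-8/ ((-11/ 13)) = 104/ 11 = 9.45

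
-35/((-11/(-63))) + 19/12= -26251/132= -198.87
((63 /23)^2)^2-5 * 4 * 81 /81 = 10156141 /279841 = 36.29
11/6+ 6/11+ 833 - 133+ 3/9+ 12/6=46511/66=704.71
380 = 380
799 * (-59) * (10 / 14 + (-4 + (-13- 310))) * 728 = 11197684576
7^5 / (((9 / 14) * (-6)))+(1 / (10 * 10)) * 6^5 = -2888737 / 675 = -4279.61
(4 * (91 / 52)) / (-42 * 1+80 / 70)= -49 / 286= -0.17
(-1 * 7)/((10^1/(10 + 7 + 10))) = -18.90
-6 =-6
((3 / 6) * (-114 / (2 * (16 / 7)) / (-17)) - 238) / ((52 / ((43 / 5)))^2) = -238655977 / 36774400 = -6.49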